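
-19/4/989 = -19/3956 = -0.00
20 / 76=5 / 19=0.26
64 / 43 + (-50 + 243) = 8363 / 43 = 194.49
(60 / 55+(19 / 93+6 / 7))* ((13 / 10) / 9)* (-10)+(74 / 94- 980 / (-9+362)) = -5451074630 / 1069273359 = -5.10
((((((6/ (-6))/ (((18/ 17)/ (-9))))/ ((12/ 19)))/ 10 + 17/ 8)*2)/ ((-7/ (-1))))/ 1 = 119/ 120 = 0.99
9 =9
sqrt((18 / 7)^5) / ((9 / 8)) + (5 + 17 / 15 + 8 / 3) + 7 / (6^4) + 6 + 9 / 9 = 864 * sqrt(14) / 343 + 102419 / 6480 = 25.23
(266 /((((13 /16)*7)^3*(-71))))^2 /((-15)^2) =24226299904 /13144724538698025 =0.00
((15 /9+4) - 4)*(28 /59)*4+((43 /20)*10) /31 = 42331 /10974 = 3.86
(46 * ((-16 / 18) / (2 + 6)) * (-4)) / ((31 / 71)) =13064 / 279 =46.82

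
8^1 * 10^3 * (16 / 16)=8000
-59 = -59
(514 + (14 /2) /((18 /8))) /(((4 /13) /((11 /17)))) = 332761 /306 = 1087.45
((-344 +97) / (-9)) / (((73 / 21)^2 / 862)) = 10432786 / 5329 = 1957.74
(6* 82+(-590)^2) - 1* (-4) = 348596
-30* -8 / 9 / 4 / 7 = 0.95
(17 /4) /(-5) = -17 /20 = -0.85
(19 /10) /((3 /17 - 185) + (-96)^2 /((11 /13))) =3553 /20021740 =0.00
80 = 80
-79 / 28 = -2.82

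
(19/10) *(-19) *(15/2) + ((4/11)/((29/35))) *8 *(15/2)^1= -244.42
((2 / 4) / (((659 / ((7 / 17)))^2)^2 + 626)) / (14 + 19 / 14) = 16807 / 3386692795181632005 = 0.00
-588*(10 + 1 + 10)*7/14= -6174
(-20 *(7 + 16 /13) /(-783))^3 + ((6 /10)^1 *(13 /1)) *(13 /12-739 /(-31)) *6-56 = 363028899579011851 /326946759255090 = 1110.36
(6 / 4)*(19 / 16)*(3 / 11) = 171 / 352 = 0.49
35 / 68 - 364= -24717 / 68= -363.49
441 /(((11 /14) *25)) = 6174 /275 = 22.45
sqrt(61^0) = 1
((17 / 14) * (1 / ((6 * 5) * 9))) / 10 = 17 / 37800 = 0.00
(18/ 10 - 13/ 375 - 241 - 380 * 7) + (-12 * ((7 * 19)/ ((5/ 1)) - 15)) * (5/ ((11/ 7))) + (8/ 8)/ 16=-220577363/ 66000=-3342.08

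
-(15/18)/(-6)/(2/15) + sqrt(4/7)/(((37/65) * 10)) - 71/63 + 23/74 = 13 * sqrt(7)/259 + 4205/18648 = 0.36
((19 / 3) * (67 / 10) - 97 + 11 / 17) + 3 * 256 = 364181 / 510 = 714.08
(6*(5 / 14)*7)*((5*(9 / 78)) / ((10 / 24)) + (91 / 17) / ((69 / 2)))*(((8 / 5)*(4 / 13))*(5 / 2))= 1878400 / 66079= 28.43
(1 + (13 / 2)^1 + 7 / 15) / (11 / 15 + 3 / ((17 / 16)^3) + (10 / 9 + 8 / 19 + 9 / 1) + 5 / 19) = 66929799 / 117867362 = 0.57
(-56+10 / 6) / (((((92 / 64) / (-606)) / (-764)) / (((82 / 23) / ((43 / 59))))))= -1947234157312 / 22747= -85603998.65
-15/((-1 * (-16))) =-0.94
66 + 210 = 276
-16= -16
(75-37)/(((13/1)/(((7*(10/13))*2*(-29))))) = -912.90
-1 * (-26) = 26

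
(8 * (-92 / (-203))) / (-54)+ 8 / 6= 6940 / 5481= 1.27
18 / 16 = 9 / 8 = 1.12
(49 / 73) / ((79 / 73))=49 / 79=0.62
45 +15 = 60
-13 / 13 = -1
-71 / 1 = -71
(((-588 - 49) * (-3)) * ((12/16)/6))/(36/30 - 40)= -6.16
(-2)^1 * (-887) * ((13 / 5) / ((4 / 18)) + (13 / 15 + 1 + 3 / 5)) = 75395 / 3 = 25131.67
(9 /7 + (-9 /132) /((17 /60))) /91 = 1368 /119119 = 0.01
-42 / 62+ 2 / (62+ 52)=-1166 / 1767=-0.66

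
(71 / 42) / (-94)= -71 / 3948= -0.02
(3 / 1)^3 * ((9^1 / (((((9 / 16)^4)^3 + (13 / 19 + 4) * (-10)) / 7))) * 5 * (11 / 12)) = -41694536456428584960 / 250507363111290701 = -166.44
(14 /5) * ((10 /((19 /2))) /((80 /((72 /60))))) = 21 /475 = 0.04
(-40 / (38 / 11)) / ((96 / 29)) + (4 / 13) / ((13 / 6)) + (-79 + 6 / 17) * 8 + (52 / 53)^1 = -43851540767 / 69434664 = -631.55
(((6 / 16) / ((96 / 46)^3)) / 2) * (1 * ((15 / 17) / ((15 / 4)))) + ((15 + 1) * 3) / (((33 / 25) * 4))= 250809037 / 27574272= 9.10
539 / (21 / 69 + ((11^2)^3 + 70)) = 1127 / 3704320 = 0.00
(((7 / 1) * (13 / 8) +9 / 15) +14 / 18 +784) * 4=286831 / 90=3187.01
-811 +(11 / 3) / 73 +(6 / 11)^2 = -21481474 / 26499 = -810.65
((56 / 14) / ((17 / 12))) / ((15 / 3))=0.56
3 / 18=1 / 6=0.17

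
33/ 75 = 11/ 25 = 0.44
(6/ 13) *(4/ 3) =8/ 13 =0.62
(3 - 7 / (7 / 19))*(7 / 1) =-112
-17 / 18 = -0.94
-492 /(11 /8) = -3936 /11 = -357.82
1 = 1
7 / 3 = 2.33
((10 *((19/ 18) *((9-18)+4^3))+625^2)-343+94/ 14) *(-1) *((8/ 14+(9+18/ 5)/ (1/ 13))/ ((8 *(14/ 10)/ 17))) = -602081635991/ 6174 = -97518891.48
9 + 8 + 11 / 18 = 317 / 18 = 17.61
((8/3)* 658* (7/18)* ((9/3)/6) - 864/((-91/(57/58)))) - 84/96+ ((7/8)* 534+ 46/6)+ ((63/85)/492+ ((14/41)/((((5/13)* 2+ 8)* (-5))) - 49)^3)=-116880.55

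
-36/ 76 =-9/ 19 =-0.47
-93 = -93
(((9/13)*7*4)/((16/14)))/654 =147/5668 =0.03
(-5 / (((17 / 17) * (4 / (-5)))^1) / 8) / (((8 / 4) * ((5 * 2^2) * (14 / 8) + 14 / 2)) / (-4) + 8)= -25 / 416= -0.06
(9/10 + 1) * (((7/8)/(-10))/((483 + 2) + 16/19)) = -2527/7384800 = -0.00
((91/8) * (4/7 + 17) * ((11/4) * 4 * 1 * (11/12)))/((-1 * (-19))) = 64493/608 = 106.07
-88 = -88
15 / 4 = 3.75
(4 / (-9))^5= -1024 / 59049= -0.02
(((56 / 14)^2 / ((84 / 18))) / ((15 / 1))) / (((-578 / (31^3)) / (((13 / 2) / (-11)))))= 774566 / 111265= 6.96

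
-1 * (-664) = 664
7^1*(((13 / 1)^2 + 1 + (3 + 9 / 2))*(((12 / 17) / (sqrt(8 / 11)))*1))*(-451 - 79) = -1975575*sqrt(22) / 17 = -545074.59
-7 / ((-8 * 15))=7 / 120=0.06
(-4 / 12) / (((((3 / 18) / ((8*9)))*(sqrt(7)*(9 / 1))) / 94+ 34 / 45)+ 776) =-1185997608960 / 2763690694904281+ 338400*sqrt(7) / 2763690694904281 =-0.00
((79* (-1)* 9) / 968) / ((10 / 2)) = -711 / 4840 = -0.15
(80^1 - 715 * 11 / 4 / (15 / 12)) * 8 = -11944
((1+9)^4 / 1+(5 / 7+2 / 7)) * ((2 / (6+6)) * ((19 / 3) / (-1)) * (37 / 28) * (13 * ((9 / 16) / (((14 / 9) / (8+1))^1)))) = -7403330259 / 12544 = -590188.96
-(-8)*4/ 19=32/ 19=1.68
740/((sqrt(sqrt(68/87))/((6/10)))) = 222 * 17^(3/4) * sqrt(2) * 87^(1/4)/17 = 472.21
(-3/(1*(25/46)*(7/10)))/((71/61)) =-16836/2485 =-6.78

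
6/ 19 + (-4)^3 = -1210/ 19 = -63.68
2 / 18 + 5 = 46 / 9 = 5.11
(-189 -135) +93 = -231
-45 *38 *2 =-3420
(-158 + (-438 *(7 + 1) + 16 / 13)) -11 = -47733 / 13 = -3671.77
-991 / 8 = -123.88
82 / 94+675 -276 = 18794 / 47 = 399.87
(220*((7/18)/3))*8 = 6160/27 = 228.15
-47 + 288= 241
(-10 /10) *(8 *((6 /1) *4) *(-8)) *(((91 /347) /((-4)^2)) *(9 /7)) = 32.37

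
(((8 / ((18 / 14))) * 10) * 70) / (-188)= -9800 / 423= -23.17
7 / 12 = 0.58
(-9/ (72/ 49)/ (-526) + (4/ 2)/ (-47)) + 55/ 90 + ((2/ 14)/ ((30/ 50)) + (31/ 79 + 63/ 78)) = 25827998179/ 12796304976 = 2.02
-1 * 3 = -3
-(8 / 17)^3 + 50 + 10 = 294268 / 4913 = 59.90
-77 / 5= -15.40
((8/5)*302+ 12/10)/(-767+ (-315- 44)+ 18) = -0.44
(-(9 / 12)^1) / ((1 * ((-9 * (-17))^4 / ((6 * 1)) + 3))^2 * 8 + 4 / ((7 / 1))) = -21 / 1868430691889859400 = -0.00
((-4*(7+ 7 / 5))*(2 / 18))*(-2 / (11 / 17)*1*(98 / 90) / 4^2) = 5831 / 7425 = 0.79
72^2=5184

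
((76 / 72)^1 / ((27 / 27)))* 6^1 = 19 / 3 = 6.33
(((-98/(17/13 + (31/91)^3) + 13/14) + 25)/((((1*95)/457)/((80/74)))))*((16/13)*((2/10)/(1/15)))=-9730384363328/10824551465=-898.92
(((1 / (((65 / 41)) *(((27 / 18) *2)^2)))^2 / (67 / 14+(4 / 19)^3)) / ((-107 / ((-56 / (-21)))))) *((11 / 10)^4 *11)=-1181672957773 / 2873992502671875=-0.00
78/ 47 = 1.66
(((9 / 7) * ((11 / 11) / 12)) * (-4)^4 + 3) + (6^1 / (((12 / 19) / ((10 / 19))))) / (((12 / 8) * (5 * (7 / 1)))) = 641 / 21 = 30.52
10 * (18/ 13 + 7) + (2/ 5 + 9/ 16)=88201/ 1040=84.81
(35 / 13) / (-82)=-35 / 1066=-0.03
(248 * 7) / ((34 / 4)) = 3472 / 17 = 204.24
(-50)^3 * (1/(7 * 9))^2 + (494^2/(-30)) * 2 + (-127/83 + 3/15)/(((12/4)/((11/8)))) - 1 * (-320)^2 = -195516852281/1647135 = -118701.17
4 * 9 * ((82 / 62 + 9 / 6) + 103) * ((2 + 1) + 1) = 15238.45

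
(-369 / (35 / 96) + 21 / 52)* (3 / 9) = -337.24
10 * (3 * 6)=180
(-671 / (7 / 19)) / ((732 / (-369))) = 25707 / 28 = 918.11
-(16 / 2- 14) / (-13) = -6 / 13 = -0.46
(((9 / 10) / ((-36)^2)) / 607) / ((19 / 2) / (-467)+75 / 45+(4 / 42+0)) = 3269 / 4976283120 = 0.00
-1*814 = -814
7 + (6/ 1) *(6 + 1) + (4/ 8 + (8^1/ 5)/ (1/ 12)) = 687/ 10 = 68.70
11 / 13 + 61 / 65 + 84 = 5576 / 65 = 85.78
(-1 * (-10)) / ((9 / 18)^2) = 40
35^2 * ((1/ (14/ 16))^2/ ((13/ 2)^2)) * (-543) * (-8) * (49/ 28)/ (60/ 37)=30002560/ 169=177529.94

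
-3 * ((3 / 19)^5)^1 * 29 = -0.01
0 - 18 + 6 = -12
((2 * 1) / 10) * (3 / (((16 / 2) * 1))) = 3 / 40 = 0.08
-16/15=-1.07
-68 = -68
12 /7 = 1.71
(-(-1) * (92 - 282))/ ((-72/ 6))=95/ 6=15.83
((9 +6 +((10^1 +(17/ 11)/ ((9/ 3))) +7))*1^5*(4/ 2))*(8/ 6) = 8584/ 99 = 86.71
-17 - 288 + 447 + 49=191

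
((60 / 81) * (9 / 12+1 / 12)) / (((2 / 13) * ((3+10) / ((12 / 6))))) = 50 / 81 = 0.62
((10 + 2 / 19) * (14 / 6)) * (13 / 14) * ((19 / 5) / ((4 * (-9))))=-104 / 45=-2.31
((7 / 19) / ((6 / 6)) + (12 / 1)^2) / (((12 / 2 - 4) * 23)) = 2743 / 874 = 3.14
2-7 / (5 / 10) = -12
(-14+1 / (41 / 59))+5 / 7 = -3400 / 287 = -11.85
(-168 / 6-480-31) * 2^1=-1078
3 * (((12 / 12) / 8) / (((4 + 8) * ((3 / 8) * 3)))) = 1 / 36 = 0.03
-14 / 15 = -0.93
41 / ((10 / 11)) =451 / 10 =45.10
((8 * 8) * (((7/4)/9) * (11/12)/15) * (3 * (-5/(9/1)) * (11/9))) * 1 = -3388/2187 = -1.55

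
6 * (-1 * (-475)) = 2850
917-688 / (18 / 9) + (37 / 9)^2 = 47782 / 81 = 589.90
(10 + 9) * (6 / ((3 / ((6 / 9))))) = 25.33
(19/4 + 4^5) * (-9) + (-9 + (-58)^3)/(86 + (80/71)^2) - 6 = -10118818739/879852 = -11500.59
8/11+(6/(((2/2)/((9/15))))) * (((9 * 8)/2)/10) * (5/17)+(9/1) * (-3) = -21001/935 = -22.46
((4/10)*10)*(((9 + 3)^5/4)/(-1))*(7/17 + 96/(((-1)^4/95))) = -38580655104/17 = -2269450300.24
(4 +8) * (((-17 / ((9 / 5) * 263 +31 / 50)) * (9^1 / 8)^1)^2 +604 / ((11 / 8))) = 130287608648961 / 24716445644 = 5271.29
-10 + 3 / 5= -47 / 5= -9.40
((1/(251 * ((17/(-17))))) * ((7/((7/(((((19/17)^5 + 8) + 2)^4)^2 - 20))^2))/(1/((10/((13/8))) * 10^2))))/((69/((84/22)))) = -571525328891123372671963890828454111686713405381712223913464332588891542645983061433486223817619224219301992114432656000/225243001126549084116639030213277355351318450616167500876511195483977942662257795348350464760030353715139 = -2537372198171082.11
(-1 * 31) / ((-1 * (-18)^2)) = 31 / 324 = 0.10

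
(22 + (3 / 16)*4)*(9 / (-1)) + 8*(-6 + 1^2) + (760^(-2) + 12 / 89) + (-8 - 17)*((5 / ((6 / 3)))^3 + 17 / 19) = -657.61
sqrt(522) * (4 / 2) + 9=9 + 6 * sqrt(58)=54.69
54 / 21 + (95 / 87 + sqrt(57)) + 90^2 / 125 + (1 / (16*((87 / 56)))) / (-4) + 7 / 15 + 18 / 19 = sqrt(57) + 32337409 / 462840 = 77.42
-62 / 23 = -2.70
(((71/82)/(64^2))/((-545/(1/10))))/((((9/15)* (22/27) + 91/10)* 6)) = -0.00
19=19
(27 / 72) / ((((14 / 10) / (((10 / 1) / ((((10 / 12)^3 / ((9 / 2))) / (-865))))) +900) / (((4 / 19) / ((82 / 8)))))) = 2017872 / 235788337747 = 0.00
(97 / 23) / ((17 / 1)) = 97 / 391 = 0.25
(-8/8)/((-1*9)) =1/9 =0.11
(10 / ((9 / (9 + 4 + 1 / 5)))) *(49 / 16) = 539 / 12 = 44.92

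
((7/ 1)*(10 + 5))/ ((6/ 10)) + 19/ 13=2294/ 13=176.46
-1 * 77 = -77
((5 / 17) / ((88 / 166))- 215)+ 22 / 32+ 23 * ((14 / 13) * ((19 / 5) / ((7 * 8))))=-41244719 / 194480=-212.08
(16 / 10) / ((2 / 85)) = 68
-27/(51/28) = -252/17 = -14.82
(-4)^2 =16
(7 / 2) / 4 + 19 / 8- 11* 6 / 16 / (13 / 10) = 1 / 13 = 0.08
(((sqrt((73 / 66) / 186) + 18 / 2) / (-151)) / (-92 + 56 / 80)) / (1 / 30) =50 * sqrt(24893) / 47011283 + 2700 / 137863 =0.02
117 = 117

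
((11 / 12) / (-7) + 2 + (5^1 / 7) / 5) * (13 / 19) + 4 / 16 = 649 / 399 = 1.63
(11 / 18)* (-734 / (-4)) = 4037 / 36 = 112.14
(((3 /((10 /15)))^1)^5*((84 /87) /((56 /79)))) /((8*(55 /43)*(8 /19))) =3811199607 /6533120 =583.37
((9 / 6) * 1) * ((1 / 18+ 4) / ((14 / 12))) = 73 / 14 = 5.21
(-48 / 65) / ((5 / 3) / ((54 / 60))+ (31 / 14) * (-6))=9072 / 140465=0.06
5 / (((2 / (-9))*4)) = -45 / 8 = -5.62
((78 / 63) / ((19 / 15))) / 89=130 / 11837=0.01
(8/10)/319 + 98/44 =7113/3190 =2.23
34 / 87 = 0.39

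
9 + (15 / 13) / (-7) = 804 / 91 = 8.84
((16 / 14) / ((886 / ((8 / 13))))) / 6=0.00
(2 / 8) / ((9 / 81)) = 9 / 4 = 2.25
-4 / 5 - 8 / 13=-92 / 65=-1.42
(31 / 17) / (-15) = -31 / 255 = -0.12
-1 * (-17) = 17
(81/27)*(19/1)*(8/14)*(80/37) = 18240/259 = 70.42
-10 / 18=-5 / 9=-0.56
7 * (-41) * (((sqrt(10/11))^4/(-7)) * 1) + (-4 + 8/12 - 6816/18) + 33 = -38129/121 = -315.12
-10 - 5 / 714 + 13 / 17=-6599 / 714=-9.24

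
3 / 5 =0.60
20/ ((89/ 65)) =1300/ 89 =14.61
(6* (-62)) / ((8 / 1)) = -93 / 2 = -46.50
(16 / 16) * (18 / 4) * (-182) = -819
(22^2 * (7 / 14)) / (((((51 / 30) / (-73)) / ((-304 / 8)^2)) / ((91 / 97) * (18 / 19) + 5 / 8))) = -37457308130 / 1649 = -22715165.63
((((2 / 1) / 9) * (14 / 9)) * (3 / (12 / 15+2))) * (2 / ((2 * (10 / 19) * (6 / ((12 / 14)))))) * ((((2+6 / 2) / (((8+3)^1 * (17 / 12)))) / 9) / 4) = 95 / 106029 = 0.00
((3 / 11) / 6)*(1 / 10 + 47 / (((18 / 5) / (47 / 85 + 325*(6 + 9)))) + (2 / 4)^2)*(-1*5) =-194779411 / 13464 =-14466.68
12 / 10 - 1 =1 / 5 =0.20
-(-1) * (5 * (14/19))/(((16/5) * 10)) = 35/304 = 0.12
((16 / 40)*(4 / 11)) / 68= 0.00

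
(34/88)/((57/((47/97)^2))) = 37553/23597772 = 0.00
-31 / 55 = -0.56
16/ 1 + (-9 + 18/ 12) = 17/ 2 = 8.50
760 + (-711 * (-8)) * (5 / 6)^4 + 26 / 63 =441437 / 126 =3503.47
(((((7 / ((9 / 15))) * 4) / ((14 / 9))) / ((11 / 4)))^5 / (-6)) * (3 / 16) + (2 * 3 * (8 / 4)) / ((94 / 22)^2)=-1717484553948 / 355761659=-4827.63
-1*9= -9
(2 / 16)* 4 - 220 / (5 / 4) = -351 / 2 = -175.50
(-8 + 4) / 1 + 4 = 0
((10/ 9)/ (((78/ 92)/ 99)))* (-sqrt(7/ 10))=-108.55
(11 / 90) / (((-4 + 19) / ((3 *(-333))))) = -407 / 50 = -8.14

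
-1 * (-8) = 8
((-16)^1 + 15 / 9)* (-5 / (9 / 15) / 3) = 1075 / 27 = 39.81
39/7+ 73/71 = 3280/497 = 6.60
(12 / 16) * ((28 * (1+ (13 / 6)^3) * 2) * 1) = 469.19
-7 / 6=-1.17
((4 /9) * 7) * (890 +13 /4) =2779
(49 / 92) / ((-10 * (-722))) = 49 / 664240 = 0.00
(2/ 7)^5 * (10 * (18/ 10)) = 0.03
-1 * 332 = -332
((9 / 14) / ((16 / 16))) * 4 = 18 / 7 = 2.57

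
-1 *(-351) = 351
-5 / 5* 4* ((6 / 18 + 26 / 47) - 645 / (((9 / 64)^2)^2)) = 678134706220 / 102789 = 6597347.05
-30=-30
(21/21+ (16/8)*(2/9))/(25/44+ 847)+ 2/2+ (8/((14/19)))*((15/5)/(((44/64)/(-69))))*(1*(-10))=844864493533/25844049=32690.87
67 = 67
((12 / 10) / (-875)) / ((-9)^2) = -2 / 118125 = -0.00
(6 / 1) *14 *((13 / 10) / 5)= 546 / 25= 21.84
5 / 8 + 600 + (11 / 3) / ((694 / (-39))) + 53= 1813891 / 2776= 653.42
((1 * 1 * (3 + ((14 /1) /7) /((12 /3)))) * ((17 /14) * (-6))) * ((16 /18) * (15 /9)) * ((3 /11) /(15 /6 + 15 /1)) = -136 /231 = -0.59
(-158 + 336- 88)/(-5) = -18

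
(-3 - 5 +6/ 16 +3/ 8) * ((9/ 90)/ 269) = -29/ 10760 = -0.00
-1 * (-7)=7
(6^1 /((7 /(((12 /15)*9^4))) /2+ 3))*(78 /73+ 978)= 1957.70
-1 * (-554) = 554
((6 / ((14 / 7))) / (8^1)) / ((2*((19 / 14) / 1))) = 21 / 152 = 0.14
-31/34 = -0.91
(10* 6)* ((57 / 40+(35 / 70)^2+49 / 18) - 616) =-220177 / 6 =-36696.17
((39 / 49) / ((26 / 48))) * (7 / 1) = 72 / 7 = 10.29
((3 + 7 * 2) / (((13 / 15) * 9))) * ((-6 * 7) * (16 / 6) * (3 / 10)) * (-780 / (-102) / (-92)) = 140 / 23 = 6.09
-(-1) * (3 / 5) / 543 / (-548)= -1 / 495940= -0.00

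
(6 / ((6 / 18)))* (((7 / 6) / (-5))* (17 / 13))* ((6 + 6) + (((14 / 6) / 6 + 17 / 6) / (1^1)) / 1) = -16303 / 195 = -83.61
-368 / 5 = -73.60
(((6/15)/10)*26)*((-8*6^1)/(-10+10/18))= 11232/2125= 5.29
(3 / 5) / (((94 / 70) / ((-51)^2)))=54621 / 47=1162.15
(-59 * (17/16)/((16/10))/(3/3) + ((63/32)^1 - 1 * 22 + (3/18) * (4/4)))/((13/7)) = -158711/4992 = -31.79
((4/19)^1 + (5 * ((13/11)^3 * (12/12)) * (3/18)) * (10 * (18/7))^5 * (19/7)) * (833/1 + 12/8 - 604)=28786540148260735118/2975225561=9675414370.46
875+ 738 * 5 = 4565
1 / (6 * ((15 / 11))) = 11 / 90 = 0.12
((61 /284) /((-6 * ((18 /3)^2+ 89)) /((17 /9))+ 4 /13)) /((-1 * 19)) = 13481 /473132072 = 0.00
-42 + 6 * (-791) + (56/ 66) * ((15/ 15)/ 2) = -157990/ 33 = -4787.58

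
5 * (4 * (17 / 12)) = 85 / 3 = 28.33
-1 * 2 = -2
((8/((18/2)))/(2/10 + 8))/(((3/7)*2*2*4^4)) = 35/141696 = 0.00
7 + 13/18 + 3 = 193/18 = 10.72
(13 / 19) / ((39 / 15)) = 5 / 19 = 0.26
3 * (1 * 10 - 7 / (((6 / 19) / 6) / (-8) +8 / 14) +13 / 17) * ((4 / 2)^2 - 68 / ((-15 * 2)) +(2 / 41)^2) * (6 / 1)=-15775469052 / 85873885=-183.71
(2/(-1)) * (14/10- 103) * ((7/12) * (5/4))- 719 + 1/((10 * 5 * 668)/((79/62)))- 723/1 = -8037809963/6212400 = -1293.83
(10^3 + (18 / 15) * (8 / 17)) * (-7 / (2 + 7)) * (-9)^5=3905999496 / 85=45952935.25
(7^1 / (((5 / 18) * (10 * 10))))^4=0.00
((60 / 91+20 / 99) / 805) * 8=12416 / 1450449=0.01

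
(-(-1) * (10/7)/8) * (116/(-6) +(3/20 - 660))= -40751/336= -121.28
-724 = -724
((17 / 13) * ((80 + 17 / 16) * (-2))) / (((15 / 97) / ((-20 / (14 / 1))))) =2138753 / 1092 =1958.57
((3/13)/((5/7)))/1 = 21/65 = 0.32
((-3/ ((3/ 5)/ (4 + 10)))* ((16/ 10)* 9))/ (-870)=168/ 145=1.16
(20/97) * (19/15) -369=-107303/291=-368.74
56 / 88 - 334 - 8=-3755 / 11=-341.36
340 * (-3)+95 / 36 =-36625 / 36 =-1017.36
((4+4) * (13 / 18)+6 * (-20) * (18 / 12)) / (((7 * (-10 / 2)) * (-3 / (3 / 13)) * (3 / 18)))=-448 / 195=-2.30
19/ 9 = 2.11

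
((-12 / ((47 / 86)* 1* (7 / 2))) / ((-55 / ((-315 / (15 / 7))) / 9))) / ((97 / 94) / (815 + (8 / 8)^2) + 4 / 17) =-636636672 / 997975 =-637.93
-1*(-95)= 95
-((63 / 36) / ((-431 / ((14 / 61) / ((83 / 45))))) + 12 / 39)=-17428559 / 56735978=-0.31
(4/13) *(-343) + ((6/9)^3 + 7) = -34483/351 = -98.24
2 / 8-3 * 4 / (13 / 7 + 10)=-253 / 332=-0.76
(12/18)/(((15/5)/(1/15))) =2/135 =0.01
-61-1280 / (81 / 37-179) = -175851 / 3271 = -53.76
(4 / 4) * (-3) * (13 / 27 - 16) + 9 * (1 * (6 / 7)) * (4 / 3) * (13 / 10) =18877 / 315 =59.93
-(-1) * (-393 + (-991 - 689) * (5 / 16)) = -918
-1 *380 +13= -367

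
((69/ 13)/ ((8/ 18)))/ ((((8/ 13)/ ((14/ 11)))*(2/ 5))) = 21735/ 352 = 61.75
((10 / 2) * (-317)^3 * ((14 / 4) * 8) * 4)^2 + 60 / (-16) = 1272892180691923993585 / 4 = 318223045172980998396.25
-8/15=-0.53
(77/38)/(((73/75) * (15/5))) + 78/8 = 57943/5548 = 10.44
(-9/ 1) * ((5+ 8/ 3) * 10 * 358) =-247020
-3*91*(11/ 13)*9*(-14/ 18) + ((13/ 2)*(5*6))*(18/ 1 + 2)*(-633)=-2467083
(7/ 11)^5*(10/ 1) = 168070/ 161051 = 1.04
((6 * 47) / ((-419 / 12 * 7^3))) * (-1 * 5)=16920 / 143717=0.12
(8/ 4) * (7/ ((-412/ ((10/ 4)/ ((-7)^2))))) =-5/ 2884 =-0.00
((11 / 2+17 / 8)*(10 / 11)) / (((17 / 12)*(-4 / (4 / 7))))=-915 / 1309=-0.70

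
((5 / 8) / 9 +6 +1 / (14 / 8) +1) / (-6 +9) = 2.55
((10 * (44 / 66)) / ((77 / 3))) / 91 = 20 / 7007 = 0.00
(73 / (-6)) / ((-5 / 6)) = 73 / 5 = 14.60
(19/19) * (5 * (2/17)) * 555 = 5550/17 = 326.47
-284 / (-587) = 284 / 587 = 0.48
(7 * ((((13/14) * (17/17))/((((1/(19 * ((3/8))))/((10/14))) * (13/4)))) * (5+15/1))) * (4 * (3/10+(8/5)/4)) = 570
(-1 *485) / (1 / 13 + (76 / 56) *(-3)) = 121.42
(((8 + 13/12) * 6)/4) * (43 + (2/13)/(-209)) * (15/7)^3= 42978468375/7455448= 5764.71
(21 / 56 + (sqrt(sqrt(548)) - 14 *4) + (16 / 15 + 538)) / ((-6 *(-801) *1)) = 137^(1 / 4) *sqrt(2) / 4806 + 58013 / 576720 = 0.10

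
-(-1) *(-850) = -850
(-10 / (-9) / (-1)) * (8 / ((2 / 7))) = -280 / 9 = -31.11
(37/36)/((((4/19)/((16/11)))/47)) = 33041/99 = 333.75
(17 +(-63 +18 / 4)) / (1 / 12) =-498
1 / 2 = 0.50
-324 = -324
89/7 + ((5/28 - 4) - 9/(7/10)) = -111/28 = -3.96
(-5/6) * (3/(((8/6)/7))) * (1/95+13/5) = -651/19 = -34.26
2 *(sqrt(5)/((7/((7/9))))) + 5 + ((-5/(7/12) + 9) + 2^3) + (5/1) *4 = 33.93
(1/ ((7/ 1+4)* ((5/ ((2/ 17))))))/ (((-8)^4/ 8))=1/ 239360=0.00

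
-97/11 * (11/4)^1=-97/4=-24.25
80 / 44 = 20 / 11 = 1.82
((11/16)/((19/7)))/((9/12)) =77/228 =0.34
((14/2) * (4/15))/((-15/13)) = -364/225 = -1.62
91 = 91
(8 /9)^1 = 8 /9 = 0.89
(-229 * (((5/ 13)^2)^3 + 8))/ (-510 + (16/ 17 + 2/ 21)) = 3158126320041/ 877031195300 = 3.60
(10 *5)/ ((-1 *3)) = -50/ 3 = -16.67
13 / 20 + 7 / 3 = 179 / 60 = 2.98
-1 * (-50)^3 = 125000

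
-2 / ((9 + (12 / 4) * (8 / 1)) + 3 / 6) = -4 / 67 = -0.06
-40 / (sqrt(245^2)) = -8 / 49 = -0.16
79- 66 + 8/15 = 203/15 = 13.53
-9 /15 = -3 /5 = -0.60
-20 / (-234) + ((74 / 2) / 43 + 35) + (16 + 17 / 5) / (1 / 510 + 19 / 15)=166782782 / 3255057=51.24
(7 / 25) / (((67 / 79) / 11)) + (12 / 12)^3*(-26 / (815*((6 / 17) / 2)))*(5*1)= 2234237 / 819075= 2.73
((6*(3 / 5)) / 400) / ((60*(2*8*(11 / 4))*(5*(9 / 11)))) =1 / 1200000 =0.00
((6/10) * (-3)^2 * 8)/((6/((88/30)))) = 528/25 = 21.12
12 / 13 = 0.92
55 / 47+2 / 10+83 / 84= 46553 / 19740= 2.36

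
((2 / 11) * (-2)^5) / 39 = -64 / 429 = -0.15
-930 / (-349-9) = 465 / 179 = 2.60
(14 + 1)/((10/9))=27/2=13.50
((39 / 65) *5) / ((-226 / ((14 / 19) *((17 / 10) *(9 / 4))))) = -3213 / 85880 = -0.04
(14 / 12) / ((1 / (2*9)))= 21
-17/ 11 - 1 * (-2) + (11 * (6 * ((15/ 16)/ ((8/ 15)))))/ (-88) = -4865/ 5632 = -0.86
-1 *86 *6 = -516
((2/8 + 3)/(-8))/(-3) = 13/96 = 0.14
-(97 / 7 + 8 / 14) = -101 / 7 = -14.43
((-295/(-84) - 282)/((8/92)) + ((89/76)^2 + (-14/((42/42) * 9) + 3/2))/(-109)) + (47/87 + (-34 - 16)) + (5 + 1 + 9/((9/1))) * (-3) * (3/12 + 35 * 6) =-8819351765921/1150249968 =-7667.33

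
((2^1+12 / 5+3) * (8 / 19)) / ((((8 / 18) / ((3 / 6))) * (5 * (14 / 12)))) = 1998 / 3325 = 0.60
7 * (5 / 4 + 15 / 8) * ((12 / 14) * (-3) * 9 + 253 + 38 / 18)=182675 / 36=5074.31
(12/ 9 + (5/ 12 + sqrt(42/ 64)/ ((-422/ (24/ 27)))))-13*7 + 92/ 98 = -88.31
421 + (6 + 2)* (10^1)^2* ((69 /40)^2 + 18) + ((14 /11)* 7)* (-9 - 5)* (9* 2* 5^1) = 131473 /22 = 5976.05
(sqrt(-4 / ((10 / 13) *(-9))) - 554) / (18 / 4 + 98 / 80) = -22160 / 229 + 8 *sqrt(130) / 687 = -96.64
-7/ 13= -0.54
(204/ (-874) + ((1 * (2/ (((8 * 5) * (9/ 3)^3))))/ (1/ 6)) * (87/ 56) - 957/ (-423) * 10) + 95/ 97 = 26092759989/ 1115678480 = 23.39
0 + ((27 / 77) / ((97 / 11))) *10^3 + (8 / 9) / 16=486679 / 12222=39.82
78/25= 3.12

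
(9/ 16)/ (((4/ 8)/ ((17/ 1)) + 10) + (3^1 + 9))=0.03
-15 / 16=-0.94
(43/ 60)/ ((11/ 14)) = 301/ 330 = 0.91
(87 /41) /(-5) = -87 /205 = -0.42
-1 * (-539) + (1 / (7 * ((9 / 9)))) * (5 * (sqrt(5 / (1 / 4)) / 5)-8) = 2 * sqrt(5) / 7 + 3765 / 7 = 538.50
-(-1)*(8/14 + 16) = 116/7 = 16.57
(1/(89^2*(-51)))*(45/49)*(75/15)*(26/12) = -0.00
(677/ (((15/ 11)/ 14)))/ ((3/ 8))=834064/ 45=18534.76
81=81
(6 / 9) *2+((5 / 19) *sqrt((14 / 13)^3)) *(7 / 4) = 245 *sqrt(182) / 6422+4 / 3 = 1.85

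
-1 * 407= -407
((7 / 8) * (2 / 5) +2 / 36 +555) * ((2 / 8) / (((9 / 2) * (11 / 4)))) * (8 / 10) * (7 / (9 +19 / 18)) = 2799244 / 447975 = 6.25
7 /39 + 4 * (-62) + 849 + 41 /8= 189167 /312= 606.30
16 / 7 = 2.29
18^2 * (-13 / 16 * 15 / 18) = -1755 / 8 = -219.38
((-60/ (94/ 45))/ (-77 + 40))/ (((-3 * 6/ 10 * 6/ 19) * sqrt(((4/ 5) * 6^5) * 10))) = -2375 * sqrt(3)/ 751248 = -0.01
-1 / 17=-0.06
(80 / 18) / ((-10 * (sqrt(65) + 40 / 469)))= 15008 / 25732557-879844 * sqrt(65) / 128662785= -0.05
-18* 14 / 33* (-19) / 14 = 114 / 11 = 10.36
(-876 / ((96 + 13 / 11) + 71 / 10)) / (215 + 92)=-96360 / 3521597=-0.03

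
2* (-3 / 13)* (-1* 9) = 54 / 13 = 4.15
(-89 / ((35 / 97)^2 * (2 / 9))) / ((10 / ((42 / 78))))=-7536609 / 45500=-165.64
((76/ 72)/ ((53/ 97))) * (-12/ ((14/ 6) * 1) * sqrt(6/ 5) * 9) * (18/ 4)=-149283 * sqrt(30)/ 1855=-440.79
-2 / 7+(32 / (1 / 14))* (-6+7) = 3134 / 7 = 447.71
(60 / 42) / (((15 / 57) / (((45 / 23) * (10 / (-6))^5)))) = -136.59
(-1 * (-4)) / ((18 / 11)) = 22 / 9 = 2.44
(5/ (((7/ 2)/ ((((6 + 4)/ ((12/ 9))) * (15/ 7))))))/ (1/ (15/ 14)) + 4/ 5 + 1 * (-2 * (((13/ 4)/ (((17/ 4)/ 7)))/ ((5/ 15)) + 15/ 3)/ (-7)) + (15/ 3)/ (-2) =843044/ 29155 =28.92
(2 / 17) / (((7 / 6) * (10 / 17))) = 6 / 35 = 0.17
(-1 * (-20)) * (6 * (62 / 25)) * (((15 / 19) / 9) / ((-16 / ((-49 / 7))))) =217 / 19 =11.42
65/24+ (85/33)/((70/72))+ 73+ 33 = 205789/1848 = 111.36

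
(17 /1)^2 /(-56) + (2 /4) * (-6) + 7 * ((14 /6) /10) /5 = -32903 /4200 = -7.83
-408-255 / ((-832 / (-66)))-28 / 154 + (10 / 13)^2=-25450065 / 59488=-427.82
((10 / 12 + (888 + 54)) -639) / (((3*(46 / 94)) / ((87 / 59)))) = 2484749 / 8142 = 305.18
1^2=1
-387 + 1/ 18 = -6965/ 18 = -386.94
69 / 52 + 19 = 1057 / 52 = 20.33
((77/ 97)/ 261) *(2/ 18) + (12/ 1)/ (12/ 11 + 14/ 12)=180471049/ 33950097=5.32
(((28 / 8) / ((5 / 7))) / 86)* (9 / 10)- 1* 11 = -10.95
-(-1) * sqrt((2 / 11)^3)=2 * sqrt(22) / 121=0.08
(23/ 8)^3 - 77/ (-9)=148927/ 4608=32.32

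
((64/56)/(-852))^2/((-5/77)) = -44/1587915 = -0.00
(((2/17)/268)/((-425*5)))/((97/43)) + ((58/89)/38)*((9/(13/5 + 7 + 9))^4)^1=689294979111277/733288326468580250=0.00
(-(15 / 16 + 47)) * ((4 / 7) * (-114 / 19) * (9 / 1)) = 20709 / 14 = 1479.21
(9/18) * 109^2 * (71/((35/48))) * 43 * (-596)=-518844600672/35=-14824131447.77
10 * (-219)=-2190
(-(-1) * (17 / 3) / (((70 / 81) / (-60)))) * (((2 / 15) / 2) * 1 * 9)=-8262 / 35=-236.06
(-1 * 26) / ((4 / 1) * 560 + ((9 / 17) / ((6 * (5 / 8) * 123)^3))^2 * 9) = -15636823618720640625 / 1347172496382085961696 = -0.01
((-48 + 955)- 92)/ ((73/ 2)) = 1630/ 73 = 22.33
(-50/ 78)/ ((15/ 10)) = -50/ 117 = -0.43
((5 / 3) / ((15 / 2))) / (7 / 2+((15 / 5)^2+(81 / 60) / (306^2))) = 46240 / 2601003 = 0.02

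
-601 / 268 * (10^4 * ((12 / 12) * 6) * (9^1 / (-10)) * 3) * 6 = 146043000 / 67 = 2179746.27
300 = 300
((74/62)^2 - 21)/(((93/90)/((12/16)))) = -423270/29791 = -14.21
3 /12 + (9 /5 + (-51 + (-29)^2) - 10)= 15641 /20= 782.05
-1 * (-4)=4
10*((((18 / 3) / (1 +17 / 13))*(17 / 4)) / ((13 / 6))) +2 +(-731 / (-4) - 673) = -1749 / 4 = -437.25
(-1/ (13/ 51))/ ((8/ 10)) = -255/ 52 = -4.90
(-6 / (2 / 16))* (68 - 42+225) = -12048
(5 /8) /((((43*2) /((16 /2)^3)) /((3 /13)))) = 0.86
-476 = -476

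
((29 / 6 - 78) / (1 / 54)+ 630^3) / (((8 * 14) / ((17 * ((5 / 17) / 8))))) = 1250215245 / 896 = 1395329.51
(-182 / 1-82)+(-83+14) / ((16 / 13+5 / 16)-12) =-186616 / 725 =-257.40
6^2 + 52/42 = 782/21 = 37.24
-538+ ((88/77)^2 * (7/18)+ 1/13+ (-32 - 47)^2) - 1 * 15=4658951/819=5688.58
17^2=289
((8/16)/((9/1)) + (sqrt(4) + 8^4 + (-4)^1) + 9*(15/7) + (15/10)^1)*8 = 2073880/63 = 32918.73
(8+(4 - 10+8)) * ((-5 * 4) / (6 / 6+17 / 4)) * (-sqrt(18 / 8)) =400 / 7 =57.14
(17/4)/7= 17/28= 0.61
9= 9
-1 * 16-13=-29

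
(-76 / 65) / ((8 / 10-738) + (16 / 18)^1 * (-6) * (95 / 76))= 114 / 72527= 0.00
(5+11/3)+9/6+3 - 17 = -23/6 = -3.83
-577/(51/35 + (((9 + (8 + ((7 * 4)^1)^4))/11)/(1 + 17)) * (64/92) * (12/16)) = -5109335/14355273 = -0.36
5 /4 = 1.25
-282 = -282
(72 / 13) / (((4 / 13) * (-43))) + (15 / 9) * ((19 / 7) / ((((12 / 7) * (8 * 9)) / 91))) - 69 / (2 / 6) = -22746313 / 111456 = -204.08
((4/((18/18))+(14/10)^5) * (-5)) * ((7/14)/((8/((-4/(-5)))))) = -29307/12500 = -2.34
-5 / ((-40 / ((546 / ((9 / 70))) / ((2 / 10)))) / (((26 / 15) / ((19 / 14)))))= 3389.88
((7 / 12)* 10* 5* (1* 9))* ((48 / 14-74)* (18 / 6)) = -55575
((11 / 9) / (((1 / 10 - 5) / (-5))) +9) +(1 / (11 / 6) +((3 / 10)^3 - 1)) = 47634977 / 4851000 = 9.82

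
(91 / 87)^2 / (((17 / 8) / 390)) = 8612240 / 42891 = 200.79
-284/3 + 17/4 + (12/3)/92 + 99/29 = -696023/8004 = -86.96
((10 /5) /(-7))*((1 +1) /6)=-2 /21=-0.10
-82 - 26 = -108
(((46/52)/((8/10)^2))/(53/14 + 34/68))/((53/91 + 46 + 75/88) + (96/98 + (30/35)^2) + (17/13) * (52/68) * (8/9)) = 185955/28850632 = 0.01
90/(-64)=-45/32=-1.41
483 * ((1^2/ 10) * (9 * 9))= 39123/ 10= 3912.30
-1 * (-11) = 11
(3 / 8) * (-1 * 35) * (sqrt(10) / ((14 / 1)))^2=-75 / 112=-0.67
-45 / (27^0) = -45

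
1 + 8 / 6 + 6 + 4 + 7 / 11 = 12.97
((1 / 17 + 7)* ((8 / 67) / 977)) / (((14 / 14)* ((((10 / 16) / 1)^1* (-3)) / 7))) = -3584 / 1112803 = -0.00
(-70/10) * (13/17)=-91/17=-5.35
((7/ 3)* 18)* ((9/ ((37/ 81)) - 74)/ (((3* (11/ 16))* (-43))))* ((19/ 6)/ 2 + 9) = 14288008/ 52503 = 272.14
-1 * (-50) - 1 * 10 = 40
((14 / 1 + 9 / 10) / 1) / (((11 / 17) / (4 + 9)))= 32929 / 110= 299.35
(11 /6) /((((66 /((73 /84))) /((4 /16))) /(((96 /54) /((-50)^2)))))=0.00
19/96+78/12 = 6.70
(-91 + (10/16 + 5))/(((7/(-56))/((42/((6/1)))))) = 4781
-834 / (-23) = 834 / 23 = 36.26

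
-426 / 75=-142 / 25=-5.68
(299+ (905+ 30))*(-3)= -3702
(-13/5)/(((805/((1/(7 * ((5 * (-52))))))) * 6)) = 1/3381000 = 0.00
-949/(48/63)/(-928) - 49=-707623/14848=-47.66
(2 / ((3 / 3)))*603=1206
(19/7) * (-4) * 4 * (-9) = 2736/7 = 390.86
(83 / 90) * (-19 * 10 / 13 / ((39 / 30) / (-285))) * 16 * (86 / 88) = 257681800 / 5577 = 46204.38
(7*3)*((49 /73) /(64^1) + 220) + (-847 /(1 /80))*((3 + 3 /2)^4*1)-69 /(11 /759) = -27785975.78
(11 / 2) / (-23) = -11 / 46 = -0.24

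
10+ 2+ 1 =13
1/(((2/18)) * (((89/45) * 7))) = 0.65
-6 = -6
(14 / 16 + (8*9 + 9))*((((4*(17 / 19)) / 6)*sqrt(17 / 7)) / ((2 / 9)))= 33405*sqrt(119) / 1064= 342.49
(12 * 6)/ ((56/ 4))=36/ 7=5.14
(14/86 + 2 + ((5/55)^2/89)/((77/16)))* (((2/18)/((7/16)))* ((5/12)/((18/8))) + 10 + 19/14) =271993411919/11027477538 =24.67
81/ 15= 27/ 5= 5.40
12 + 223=235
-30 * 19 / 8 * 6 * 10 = -4275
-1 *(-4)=4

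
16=16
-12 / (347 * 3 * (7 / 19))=-76 / 2429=-0.03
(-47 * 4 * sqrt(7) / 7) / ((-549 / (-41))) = -7708 * sqrt(7) / 3843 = -5.31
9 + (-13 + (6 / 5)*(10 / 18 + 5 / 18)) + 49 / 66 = -149 / 66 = -2.26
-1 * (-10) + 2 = 12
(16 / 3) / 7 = 16 / 21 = 0.76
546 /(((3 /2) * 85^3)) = 364 /614125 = 0.00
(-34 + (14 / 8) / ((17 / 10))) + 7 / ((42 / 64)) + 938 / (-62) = -118363 / 3162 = -37.43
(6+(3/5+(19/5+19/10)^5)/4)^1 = 604152057/400000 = 1510.38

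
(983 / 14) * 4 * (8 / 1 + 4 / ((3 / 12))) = 47184 / 7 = 6740.57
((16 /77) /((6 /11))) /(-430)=-4 /4515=-0.00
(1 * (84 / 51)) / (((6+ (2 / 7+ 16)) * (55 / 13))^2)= 343 / 1851300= 0.00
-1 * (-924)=924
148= 148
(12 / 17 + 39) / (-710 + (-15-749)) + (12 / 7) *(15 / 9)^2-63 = -30660109 / 526218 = -58.27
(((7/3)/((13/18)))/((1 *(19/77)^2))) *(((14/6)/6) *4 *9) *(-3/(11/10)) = -2025.99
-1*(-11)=11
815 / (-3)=-815 / 3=-271.67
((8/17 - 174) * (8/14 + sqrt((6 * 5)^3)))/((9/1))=-29500 * sqrt(30)/51 - 11800/1071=-3179.22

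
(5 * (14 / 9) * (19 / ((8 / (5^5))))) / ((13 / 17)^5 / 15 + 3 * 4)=14753201640625 / 3071346636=4803.50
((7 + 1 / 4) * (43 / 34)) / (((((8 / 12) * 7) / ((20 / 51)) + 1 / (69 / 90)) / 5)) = 717025 / 206516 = 3.47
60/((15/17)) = 68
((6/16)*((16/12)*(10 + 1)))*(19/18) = 209/36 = 5.81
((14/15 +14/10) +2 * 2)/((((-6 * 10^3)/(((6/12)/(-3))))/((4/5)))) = 19/135000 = 0.00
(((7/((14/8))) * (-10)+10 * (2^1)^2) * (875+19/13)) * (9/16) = 0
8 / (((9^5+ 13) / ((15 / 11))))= 60 / 324841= 0.00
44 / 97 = 0.45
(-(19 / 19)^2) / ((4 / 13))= -13 / 4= -3.25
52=52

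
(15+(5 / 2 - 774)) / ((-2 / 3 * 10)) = 113.48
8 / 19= 0.42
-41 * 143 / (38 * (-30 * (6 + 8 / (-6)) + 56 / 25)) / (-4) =-3575 / 12768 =-0.28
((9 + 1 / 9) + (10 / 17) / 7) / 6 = 1.53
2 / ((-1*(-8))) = 1 / 4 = 0.25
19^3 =6859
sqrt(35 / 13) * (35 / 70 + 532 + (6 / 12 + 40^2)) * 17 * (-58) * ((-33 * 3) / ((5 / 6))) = 1249263972 * sqrt(455) / 65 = 409964788.40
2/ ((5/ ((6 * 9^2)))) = 972/ 5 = 194.40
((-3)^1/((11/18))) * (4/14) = -108/77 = -1.40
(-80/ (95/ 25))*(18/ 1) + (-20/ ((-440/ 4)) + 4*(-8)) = -410.77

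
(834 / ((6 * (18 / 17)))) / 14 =2363 / 252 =9.38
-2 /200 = -1 /100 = -0.01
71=71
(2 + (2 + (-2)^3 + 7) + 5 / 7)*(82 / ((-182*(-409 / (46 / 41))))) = 92 / 20041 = 0.00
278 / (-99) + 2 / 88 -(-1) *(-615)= -244643 / 396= -617.79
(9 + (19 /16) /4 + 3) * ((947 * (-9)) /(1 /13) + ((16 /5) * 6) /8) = -435984621 /320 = -1362451.94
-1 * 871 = -871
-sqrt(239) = -15.46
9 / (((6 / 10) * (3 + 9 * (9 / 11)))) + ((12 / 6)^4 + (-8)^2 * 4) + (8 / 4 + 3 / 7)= 73383 / 266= 275.88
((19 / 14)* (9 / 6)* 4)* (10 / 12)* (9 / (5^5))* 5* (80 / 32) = 171 / 700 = 0.24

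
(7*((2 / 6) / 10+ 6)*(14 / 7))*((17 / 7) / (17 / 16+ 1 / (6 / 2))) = 49232 / 335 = 146.96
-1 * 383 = -383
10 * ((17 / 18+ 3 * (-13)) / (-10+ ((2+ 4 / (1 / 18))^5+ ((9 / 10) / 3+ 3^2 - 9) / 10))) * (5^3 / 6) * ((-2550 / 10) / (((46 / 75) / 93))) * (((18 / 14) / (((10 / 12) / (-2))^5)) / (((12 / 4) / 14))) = -336851654400000 / 5103715212269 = -66.00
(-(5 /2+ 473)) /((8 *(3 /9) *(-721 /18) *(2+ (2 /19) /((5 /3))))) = 2439315 /1130528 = 2.16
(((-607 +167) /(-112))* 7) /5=5.50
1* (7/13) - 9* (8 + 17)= -2918/13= -224.46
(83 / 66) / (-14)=-83 / 924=-0.09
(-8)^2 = 64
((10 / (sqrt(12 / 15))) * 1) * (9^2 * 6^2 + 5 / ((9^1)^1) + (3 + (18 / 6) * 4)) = 131920 * sqrt(5) / 9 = 32775.79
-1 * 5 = -5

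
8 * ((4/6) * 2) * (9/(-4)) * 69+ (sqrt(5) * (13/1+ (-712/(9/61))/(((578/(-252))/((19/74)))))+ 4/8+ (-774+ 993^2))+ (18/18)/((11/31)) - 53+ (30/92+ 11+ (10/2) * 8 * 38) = 5915465 * sqrt(5)/10693+ 249230463/253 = 986337.66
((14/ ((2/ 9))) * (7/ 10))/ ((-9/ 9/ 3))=-1323/ 10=-132.30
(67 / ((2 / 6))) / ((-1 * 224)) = -201 / 224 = -0.90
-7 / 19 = -0.37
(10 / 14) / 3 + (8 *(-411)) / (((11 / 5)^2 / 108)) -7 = -186446782 / 2541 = -73375.36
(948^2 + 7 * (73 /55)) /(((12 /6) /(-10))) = -49429231 /11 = -4493566.45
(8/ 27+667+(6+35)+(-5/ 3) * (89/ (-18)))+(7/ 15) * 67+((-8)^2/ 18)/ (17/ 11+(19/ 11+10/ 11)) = 4649141/ 6210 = 748.65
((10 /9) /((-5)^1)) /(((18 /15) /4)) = -20 /27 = -0.74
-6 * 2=-12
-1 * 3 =-3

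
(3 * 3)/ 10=9/ 10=0.90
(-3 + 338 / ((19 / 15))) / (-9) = -557 / 19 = -29.32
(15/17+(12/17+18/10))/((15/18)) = 1728/425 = 4.07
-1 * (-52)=52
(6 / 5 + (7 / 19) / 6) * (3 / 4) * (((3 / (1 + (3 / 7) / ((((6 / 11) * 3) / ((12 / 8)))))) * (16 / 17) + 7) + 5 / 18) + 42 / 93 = 173470651 / 18744336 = 9.25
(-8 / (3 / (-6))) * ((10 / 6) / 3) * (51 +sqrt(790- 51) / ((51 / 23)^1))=1840 * sqrt(739) / 459 +1360 / 3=562.31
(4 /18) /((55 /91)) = 182 /495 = 0.37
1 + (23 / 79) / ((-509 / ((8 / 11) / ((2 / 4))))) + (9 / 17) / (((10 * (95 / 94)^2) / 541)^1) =9853907267807 / 339315497125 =29.04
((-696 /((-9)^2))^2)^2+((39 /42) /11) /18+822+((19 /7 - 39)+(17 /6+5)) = 1022174756231 /163683828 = 6244.81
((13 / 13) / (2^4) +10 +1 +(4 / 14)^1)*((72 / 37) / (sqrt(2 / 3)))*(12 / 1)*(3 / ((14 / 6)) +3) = 1029510*sqrt(6) / 1813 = 1390.94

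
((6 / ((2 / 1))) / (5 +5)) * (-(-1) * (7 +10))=51 / 10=5.10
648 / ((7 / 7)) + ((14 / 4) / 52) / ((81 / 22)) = 2729453 / 4212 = 648.02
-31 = -31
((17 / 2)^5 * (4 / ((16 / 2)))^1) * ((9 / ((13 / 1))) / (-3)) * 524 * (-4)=558003801 / 52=10730842.33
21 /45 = 7 /15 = 0.47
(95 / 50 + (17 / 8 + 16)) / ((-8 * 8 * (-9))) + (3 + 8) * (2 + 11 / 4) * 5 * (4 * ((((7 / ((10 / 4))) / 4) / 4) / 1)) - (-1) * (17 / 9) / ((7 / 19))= 30326567 / 161280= 188.04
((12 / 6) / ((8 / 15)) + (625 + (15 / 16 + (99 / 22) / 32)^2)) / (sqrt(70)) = 2580121*sqrt(70) / 286720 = 75.29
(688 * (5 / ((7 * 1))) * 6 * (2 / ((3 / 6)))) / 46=41280 / 161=256.40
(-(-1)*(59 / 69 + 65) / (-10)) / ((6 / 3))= -1136 / 345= -3.29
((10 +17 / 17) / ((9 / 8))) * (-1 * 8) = -704 / 9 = -78.22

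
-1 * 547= -547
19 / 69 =0.28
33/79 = 0.42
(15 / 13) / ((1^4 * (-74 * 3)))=-5 / 962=-0.01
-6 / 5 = -1.20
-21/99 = -0.21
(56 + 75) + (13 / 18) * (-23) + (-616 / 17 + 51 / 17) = 24833 / 306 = 81.15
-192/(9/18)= -384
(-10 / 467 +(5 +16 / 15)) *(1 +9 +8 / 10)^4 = 120026304144 / 1459375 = 82245.00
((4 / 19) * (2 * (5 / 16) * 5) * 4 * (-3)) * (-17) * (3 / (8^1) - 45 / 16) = -49725 / 152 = -327.14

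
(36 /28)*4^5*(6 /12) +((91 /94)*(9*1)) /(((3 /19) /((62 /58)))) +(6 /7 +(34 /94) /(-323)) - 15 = 254924741 /362558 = 703.13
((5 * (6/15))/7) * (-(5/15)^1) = -2/21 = -0.10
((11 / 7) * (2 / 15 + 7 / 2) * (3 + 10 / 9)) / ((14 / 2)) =44363 / 13230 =3.35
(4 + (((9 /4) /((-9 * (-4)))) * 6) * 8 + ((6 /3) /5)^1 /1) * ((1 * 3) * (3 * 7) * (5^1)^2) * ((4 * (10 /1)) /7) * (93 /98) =3096900 /49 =63202.04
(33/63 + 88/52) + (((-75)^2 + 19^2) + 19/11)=17987800/3003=5989.94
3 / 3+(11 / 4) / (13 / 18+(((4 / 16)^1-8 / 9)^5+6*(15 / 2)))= 2924493577 / 2758211593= 1.06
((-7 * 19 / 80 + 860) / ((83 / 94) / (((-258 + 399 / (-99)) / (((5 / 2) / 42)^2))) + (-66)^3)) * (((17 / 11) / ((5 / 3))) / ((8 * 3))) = -69739310120697 / 604581873094189100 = -0.00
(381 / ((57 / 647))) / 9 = 480.52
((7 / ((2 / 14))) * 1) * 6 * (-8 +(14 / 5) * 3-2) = -2352 / 5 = -470.40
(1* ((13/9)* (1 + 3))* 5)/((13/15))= 100/3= 33.33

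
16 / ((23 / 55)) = 880 / 23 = 38.26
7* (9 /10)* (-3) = -189 /10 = -18.90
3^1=3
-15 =-15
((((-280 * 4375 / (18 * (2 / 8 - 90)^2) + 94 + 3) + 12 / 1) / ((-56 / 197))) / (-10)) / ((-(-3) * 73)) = 0.16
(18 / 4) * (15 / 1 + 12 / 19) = 2673 / 38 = 70.34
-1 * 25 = -25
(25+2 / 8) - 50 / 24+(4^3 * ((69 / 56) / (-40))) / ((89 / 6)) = 430501 / 18690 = 23.03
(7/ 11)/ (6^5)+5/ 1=427687/ 85536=5.00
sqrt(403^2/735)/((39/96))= 992*sqrt(15)/105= 36.59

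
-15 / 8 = -1.88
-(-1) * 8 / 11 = 8 / 11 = 0.73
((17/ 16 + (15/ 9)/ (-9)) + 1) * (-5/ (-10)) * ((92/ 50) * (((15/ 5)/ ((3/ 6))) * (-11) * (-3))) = 205183/ 600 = 341.97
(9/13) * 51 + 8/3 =1481/39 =37.97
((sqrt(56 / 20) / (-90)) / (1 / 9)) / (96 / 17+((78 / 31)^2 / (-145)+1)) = -473773*sqrt(70) / 156425570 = -0.03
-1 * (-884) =884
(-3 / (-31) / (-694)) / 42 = -1 / 301196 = -0.00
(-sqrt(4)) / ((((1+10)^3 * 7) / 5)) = -10 / 9317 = -0.00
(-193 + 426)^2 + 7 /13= 705764 /13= 54289.54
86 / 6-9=16 / 3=5.33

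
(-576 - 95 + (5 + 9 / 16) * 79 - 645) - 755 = -26105 / 16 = -1631.56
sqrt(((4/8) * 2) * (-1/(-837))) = 0.03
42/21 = 2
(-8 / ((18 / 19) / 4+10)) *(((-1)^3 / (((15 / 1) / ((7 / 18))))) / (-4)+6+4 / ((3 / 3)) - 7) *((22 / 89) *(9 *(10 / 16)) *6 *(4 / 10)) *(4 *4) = -21715936 / 173105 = -125.45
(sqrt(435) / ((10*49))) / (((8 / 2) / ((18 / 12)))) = 3*sqrt(435) / 3920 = 0.02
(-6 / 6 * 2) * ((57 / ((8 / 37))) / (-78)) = 703 / 104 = 6.76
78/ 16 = 4.88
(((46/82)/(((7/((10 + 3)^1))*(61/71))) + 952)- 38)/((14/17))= 272384659/245098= 1111.33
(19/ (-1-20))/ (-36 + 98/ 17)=323/ 10794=0.03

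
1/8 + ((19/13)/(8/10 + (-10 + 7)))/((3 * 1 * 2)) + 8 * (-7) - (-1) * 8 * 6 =-27407/3432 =-7.99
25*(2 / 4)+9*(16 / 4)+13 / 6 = 152 / 3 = 50.67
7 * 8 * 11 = 616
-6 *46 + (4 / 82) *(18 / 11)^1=-124440 / 451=-275.92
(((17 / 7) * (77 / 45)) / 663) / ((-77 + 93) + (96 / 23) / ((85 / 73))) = 4301 / 13439088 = 0.00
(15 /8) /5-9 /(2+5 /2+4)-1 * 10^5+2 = -13599821 /136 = -99998.68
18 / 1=18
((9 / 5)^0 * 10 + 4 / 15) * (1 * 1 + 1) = 308 / 15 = 20.53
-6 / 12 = -1 / 2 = -0.50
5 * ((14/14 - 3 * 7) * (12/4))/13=-300/13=-23.08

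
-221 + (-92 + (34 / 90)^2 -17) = -667961 / 2025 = -329.86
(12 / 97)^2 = 144 / 9409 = 0.02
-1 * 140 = -140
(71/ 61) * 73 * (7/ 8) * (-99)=-3591819/ 488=-7360.28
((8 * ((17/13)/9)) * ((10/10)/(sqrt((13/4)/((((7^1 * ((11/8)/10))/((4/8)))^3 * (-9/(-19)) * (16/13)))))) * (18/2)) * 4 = 31416 * sqrt(14630)/80275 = 47.34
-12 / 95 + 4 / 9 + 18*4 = 61832 / 855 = 72.32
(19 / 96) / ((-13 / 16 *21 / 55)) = -1045 / 1638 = -0.64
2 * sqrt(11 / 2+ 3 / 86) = 2 * sqrt(10234) / 43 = 4.71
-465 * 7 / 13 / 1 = -3255 / 13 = -250.38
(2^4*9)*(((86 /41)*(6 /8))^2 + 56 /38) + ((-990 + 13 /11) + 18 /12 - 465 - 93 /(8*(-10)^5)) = -248383086126403 /281063200000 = -883.73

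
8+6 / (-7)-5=15 / 7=2.14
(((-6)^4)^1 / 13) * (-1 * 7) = -9072 / 13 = -697.85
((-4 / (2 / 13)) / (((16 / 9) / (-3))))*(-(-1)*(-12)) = -1053 / 2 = -526.50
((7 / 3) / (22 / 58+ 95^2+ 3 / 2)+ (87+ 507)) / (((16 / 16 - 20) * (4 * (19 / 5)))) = -1166228180 / 567014397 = -2.06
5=5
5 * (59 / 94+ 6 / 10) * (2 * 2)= 24.55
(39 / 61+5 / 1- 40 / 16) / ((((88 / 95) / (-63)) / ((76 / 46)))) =-43552845 / 123464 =-352.76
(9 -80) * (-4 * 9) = 2556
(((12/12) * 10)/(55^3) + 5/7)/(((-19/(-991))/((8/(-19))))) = -15.69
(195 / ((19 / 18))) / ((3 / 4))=246.32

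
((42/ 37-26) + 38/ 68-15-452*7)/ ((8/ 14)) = -28208313/ 5032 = -5605.79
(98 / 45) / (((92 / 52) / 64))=81536 / 1035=78.78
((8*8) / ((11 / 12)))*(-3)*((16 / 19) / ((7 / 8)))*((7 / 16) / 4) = -4608 / 209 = -22.05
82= 82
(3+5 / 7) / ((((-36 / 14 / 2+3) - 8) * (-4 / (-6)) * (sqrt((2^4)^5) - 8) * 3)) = -13 / 44704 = -0.00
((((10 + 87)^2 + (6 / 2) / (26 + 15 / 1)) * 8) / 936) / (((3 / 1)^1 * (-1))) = -385772 / 14391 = -26.81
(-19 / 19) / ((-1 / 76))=76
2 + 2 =4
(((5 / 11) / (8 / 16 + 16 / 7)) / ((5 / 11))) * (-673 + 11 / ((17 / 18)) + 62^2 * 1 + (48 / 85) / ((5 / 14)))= 6315386 / 5525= 1143.06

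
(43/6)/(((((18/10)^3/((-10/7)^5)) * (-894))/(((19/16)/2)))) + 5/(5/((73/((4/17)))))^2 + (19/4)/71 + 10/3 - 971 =1706287544546939173/93324321674640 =18283.42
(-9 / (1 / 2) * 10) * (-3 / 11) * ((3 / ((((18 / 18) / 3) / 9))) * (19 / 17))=831060 / 187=4444.17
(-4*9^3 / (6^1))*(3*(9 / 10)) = -1312.20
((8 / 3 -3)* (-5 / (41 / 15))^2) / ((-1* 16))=1875 / 26896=0.07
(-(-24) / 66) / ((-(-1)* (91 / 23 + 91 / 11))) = 46 / 1547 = 0.03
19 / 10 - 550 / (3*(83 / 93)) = -168923 / 830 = -203.52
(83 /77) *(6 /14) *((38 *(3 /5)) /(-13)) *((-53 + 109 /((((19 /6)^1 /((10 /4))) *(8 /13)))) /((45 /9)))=-9859653 /700700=-14.07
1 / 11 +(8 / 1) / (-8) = -10 / 11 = -0.91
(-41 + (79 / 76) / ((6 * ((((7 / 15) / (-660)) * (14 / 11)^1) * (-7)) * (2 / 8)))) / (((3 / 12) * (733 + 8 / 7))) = 1798912 / 4784409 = 0.38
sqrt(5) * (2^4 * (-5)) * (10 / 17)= -800 * sqrt(5) / 17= -105.23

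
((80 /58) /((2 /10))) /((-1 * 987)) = -200 /28623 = -0.01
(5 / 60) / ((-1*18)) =-0.00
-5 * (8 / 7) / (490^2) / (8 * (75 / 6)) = -0.00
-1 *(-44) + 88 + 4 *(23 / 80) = 2663 / 20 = 133.15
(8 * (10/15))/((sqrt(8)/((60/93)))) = 1.22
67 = 67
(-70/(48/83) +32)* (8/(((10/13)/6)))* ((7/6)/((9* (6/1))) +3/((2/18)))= -48644531/324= -150137.44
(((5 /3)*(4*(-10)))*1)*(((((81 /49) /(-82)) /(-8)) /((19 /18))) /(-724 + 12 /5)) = 30375 /137720968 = 0.00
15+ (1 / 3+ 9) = 73 / 3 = 24.33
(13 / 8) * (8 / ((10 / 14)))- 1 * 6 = 61 / 5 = 12.20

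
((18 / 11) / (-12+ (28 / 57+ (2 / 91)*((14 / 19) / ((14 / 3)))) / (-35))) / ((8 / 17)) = -27776385 / 95968664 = -0.29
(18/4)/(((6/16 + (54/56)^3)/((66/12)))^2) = 84.18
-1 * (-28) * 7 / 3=196 / 3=65.33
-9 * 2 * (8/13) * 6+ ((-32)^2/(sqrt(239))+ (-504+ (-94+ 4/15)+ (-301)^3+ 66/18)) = -27271495.29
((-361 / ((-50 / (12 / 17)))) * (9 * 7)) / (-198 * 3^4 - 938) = -0.02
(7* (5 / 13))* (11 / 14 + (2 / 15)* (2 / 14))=13 / 6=2.17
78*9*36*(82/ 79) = 2072304/ 79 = 26231.70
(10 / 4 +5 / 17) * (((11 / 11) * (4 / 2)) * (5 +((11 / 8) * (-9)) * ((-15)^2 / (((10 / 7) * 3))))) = -979925 / 272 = -3602.67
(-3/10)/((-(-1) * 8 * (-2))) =3/160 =0.02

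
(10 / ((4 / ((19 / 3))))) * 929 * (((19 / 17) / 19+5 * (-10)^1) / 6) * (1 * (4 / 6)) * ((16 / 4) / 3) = -49952330 / 459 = -108828.61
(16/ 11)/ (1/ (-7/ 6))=-56/ 33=-1.70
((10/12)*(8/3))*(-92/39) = -1840/351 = -5.24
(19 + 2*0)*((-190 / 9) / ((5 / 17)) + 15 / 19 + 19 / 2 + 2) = -20345 / 18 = -1130.28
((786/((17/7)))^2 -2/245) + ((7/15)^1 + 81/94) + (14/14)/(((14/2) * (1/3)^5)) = 2092212257407/19967010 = 104783.45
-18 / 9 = -2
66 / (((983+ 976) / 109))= 2398 / 653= 3.67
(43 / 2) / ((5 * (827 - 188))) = 43 / 6390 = 0.01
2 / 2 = 1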